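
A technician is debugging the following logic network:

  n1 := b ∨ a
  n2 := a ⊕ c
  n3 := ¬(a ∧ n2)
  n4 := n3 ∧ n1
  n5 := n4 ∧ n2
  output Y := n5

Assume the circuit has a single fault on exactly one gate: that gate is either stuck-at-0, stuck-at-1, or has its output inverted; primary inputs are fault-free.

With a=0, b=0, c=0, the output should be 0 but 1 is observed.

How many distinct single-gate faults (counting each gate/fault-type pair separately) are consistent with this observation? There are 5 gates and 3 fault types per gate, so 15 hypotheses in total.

Fault-free: n1=0, n2=0, n3=1, n4=0, n5=0 → 0. Observed 1.
  n1: none of the 3 fault types match ✗
  n2: none of the 3 fault types match ✗
  n3: none of the 3 fault types match ✗
  n4: none of the 3 fault types match ✗
  n5: stuck-at-1, inverted output ✓; others ✗
Consistent faults: {n5 stuck-at-1, n5 inverted output} — 2 in all.

2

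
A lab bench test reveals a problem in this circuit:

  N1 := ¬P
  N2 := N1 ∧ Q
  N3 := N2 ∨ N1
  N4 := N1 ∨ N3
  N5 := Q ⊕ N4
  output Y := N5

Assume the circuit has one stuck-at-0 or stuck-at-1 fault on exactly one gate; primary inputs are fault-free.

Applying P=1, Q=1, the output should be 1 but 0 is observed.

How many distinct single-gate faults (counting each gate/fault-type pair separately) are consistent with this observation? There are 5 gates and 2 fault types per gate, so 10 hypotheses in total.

5

Fault-free: N1=0, N2=0, N3=0, N4=0, N5=1 → 1. Observed 0.
  N1 stuck-at-0: output 1 ✗
  N1 stuck-at-1: output 0 ✓
  N2 stuck-at-0: output 1 ✗
  N2 stuck-at-1: output 0 ✓
  N3 stuck-at-0: output 1 ✗
  N3 stuck-at-1: output 0 ✓
  N4 stuck-at-0: output 1 ✗
  N4 stuck-at-1: output 0 ✓
  N5 stuck-at-0: output 0 ✓
  N5 stuck-at-1: output 1 ✗
Consistent faults: {N1 stuck-at-1, N2 stuck-at-1, N3 stuck-at-1, N4 stuck-at-1, N5 stuck-at-0} — 5 in all.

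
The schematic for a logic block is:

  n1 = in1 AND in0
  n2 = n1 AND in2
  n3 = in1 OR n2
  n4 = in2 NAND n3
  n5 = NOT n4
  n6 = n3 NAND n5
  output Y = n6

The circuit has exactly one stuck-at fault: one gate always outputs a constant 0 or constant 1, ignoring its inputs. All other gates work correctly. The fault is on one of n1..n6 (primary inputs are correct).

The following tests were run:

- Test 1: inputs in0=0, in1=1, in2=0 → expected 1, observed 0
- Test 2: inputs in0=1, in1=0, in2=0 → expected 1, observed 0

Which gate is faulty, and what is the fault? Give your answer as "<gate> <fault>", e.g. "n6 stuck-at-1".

n6 stuck-at-0

Fault-free values for test 1 (in0=0, in1=1, in2=0): n1=0, n2=0, n3=1, n4=1, n5=0, n6=1, giving Y=1. Observed 0.
Test 1: faults giving observed 0 are {n4 stuck-at-0, n5 stuck-at-1, n6 stuck-at-0}.
Test 2 (in0=1, in1=0, in2=0): fault-free n1=0, n2=0, n3=0, n4=1, n5=0, n6=1 → 1; observed 0. Eliminates n4 stuck-at-0, n5 stuck-at-1.
Only n6 stuck-at-0 is consistent with every test.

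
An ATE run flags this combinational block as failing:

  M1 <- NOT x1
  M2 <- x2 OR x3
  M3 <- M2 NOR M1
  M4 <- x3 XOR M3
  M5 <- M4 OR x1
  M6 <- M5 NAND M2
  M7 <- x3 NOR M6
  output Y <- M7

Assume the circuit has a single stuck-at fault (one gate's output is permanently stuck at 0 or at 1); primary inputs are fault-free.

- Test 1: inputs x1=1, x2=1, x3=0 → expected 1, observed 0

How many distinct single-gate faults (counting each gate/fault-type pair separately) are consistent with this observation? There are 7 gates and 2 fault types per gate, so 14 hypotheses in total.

Fault-free: M1=0, M2=1, M3=0, M4=0, M5=1, M6=0, M7=1 → 1. Observed 0.
  M1 stuck-at-0: output 1 ✗
  M1 stuck-at-1: output 1 ✗
  M2 stuck-at-0: output 0 ✓
  M2 stuck-at-1: output 1 ✗
  M3 stuck-at-0: output 1 ✗
  M3 stuck-at-1: output 1 ✗
  M4 stuck-at-0: output 1 ✗
  M4 stuck-at-1: output 1 ✗
  M5 stuck-at-0: output 0 ✓
  M5 stuck-at-1: output 1 ✗
  M6 stuck-at-0: output 1 ✗
  M6 stuck-at-1: output 0 ✓
  M7 stuck-at-0: output 0 ✓
  M7 stuck-at-1: output 1 ✗
Consistent faults: {M2 stuck-at-0, M5 stuck-at-0, M6 stuck-at-1, M7 stuck-at-0} — 4 in all.

4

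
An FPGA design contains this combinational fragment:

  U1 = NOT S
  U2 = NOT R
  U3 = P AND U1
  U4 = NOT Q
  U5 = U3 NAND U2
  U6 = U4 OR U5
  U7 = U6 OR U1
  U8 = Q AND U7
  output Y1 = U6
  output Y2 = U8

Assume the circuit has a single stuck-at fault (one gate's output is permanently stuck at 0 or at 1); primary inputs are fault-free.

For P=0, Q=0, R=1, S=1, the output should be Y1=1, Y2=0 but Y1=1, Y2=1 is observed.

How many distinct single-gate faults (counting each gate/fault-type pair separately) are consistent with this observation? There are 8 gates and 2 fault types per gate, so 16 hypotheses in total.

1

Fault-free: U1=0, U2=0, U3=0, U4=1, U5=1, U6=1, U7=1, U8=0 → Y1=1, Y2=0. Observed Y1=1, Y2=1.
  U1: none of the 2 fault types match ✗
  U2: none of the 2 fault types match ✗
  U3: none of the 2 fault types match ✗
  U4: none of the 2 fault types match ✗
  U5: none of the 2 fault types match ✗
  U6: none of the 2 fault types match ✗
  U7: none of the 2 fault types match ✗
  U8: stuck-at-1 ✓; others ✗
Consistent faults: {U8 stuck-at-1} — 1 in all.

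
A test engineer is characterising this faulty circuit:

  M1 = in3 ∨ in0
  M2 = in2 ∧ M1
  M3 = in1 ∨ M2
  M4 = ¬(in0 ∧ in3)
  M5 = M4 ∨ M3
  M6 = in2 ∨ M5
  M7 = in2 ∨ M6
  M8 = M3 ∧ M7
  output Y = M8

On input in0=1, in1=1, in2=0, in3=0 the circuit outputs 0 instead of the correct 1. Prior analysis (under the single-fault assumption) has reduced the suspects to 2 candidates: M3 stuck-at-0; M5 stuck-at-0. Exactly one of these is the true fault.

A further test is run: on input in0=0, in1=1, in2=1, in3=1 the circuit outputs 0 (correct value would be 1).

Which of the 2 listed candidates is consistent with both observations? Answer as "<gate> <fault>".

Evaluate each candidate on input in0=0, in1=1, in2=1, in3=1:
  M3 stuck-at-0: M1=1, M2=1, M3=0 [stuck-at-0], M4=1, M5=1, M6=1, M7=1, M8=0 → 0 — matches
  M5 stuck-at-0: M1=1, M2=1, M3=1, M4=1, M5=0 [stuck-at-0], M6=1, M7=1, M8=1 → 1 — eliminated
Only M3 stuck-at-0 reproduces the observed 0.

M3 stuck-at-0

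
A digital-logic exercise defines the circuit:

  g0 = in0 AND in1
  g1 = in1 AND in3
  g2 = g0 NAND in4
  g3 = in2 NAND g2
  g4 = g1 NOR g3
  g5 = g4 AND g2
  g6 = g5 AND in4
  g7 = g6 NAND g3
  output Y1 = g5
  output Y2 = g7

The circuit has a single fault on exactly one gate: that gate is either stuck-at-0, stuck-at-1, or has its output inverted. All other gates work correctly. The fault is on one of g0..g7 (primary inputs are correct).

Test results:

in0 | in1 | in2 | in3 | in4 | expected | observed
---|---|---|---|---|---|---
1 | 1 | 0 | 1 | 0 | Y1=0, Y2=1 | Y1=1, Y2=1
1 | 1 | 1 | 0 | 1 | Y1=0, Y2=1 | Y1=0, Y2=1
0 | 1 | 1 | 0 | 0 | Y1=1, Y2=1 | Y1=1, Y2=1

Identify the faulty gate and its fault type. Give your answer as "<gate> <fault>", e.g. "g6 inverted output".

Fault-free values for test 1 (in0=1, in1=1, in2=0, in3=1, in4=0): g0=1, g1=1, g2=1, g3=1, g4=0, g5=0, g6=0, g7=1, giving Y1=0, Y2=1. Observed Y1=1, Y2=1.
Test 1: faults giving observed Y1=1, Y2=1 are {g4 stuck-at-1, g4 inverted output, g5 stuck-at-1, g5 inverted output}.
Test 2 (in0=1, in1=1, in2=1, in3=0, in4=1): fault-free g0=1, g1=0, g2=0, g3=1, g4=0, g5=0, g6=0, g7=1 → Y1=0, Y2=1; observed Y1=0, Y2=1. Eliminates g5 stuck-at-1, g5 inverted output.
Test 3 (in0=0, in1=1, in2=1, in3=0, in4=0): fault-free g0=0, g1=0, g2=1, g3=0, g4=1, g5=1, g6=0, g7=1 → Y1=1, Y2=1; observed Y1=1, Y2=1. Eliminates g4 inverted output.
Only g4 stuck-at-1 is consistent with every test.

g4 stuck-at-1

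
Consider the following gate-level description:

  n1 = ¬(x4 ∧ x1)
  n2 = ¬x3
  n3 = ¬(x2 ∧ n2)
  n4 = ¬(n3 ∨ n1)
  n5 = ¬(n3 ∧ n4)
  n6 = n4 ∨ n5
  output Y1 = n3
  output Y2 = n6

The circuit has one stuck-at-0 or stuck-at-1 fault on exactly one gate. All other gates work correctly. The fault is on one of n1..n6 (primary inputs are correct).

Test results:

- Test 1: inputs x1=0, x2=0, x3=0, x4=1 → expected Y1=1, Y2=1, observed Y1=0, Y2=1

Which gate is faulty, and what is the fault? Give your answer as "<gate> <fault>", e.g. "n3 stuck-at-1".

n3 stuck-at-0

Fault-free values for test 1 (x1=0, x2=0, x3=0, x4=1): n1=1, n2=1, n3=1, n4=0, n5=1, n6=1, giving Y1=1, Y2=1. Observed Y1=0, Y2=1.
Test 1: faults giving observed Y1=0, Y2=1 are {n3 stuck-at-0}.
Only n3 stuck-at-0 is consistent with every test.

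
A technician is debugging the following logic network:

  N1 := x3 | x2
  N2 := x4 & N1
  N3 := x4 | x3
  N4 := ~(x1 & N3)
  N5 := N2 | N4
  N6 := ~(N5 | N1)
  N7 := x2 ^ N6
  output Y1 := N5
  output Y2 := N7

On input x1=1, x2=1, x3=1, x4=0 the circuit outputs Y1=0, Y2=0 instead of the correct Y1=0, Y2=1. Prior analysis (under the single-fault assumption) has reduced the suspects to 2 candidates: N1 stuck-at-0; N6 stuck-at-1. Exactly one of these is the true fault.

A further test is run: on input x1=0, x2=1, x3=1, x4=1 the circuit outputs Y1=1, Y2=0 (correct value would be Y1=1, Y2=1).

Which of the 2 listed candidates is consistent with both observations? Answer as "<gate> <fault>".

N6 stuck-at-1

Evaluate each candidate on input x1=0, x2=1, x3=1, x4=1:
  N1 stuck-at-0: N1=0 [stuck-at-0], N2=0, N3=1, N4=1, N5=1, N6=0, N7=1 → Y1=1, Y2=1 — eliminated
  N6 stuck-at-1: N1=1, N2=1, N3=1, N4=1, N5=1, N6=1 [stuck-at-1], N7=0 → Y1=1, Y2=0 — matches
Only N6 stuck-at-1 reproduces the observed Y1=1, Y2=0.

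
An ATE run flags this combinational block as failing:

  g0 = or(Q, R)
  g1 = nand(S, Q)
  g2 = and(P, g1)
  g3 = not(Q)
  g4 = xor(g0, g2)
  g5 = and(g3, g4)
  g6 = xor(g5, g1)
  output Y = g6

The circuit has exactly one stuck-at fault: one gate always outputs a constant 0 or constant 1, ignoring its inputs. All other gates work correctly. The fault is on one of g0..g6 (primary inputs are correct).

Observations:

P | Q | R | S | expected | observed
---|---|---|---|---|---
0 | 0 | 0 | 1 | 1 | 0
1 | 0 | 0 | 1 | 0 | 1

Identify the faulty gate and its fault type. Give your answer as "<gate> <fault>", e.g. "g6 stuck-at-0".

g0 stuck-at-1

Fault-free values for test 1 (P=0, Q=0, R=0, S=1): g0=0, g1=1, g2=0, g3=1, g4=0, g5=0, g6=1, giving Y=1. Observed 0.
Test 1: faults giving observed 0 are {g0 stuck-at-1, g1 stuck-at-0, g2 stuck-at-1, g4 stuck-at-1, g5 stuck-at-1, g6 stuck-at-0}.
Test 2 (P=1, Q=0, R=0, S=1): fault-free g0=0, g1=1, g2=1, g3=1, g4=1, g5=1, g6=0 → 0; observed 1. Eliminates g1 stuck-at-0, g2 stuck-at-1, g4 stuck-at-1, g5 stuck-at-1, g6 stuck-at-0.
Only g0 stuck-at-1 is consistent with every test.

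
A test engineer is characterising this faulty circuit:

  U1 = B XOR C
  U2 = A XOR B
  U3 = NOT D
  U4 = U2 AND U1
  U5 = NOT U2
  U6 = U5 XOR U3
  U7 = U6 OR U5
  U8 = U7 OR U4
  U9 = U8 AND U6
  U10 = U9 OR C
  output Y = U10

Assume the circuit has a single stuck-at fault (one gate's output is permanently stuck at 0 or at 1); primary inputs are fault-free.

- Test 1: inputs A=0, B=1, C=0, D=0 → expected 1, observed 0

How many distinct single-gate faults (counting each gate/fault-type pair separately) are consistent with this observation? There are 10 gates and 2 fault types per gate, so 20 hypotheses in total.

7

Fault-free: U1=1, U2=1, U3=1, U4=1, U5=0, U6=1, U7=1, U8=1, U9=1, U10=1 → 1. Observed 0.
  U1: none of the 2 fault types match ✗
  U2: stuck-at-0 ✓; others ✗
  U3: stuck-at-0 ✓; others ✗
  U4: none of the 2 fault types match ✗
  U5: stuck-at-1 ✓; others ✗
  U6: stuck-at-0 ✓; others ✗
  U7: none of the 2 fault types match ✗
  U8: stuck-at-0 ✓; others ✗
  U9: stuck-at-0 ✓; others ✗
  U10: stuck-at-0 ✓; others ✗
Consistent faults: {U2 stuck-at-0, U3 stuck-at-0, U5 stuck-at-1, U6 stuck-at-0, U8 stuck-at-0, U9 stuck-at-0, U10 stuck-at-0} — 7 in all.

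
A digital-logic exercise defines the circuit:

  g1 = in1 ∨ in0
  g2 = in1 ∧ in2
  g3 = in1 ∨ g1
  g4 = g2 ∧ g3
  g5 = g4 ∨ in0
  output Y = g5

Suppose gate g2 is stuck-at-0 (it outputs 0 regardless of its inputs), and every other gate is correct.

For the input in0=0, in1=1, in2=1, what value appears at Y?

Propagate with g2 forced: g1=1, g2=0 [stuck-at-0], g3=1, g4=0, g5=0.
So Y = 0. (Without the fault it would be 1.)

0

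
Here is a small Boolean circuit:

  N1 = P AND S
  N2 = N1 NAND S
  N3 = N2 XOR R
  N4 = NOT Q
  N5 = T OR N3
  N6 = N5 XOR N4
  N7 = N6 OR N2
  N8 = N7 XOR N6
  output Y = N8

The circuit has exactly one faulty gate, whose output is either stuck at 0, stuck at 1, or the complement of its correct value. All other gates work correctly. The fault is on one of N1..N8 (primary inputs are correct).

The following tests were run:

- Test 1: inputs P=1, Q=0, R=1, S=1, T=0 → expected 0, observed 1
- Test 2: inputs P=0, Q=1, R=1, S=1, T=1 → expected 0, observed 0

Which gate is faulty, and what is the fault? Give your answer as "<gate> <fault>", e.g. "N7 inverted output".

Fault-free values for test 1 (P=1, Q=0, R=1, S=1, T=0): N1=1, N2=0, N3=1, N4=1, N5=1, N6=0, N7=0, N8=0, giving Y=0. Observed 1.
Test 1: faults giving observed 1 are {N7 stuck-at-1, N7 inverted output, N8 stuck-at-1, N8 inverted output}.
Test 2 (P=0, Q=1, R=1, S=1, T=1): fault-free N1=0, N2=1, N3=0, N4=0, N5=1, N6=1, N7=1, N8=0 → 0; observed 0. Eliminates N7 inverted output, N8 stuck-at-1, N8 inverted output.
Only N7 stuck-at-1 is consistent with every test.

N7 stuck-at-1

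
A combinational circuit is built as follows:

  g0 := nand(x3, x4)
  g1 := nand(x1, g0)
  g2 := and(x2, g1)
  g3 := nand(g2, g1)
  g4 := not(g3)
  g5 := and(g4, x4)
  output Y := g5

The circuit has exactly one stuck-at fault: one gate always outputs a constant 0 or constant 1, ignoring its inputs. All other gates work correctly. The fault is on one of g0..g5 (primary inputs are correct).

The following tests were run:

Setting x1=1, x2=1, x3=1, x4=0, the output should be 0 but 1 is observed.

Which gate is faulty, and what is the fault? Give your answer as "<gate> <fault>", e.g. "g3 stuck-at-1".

Fault-free values for test 1 (x1=1, x2=1, x3=1, x4=0): g0=1, g1=0, g2=0, g3=1, g4=0, g5=0, giving Y=0. Observed 1.
Test 1: faults giving observed 1 are {g5 stuck-at-1}.
Only g5 stuck-at-1 is consistent with every test.

g5 stuck-at-1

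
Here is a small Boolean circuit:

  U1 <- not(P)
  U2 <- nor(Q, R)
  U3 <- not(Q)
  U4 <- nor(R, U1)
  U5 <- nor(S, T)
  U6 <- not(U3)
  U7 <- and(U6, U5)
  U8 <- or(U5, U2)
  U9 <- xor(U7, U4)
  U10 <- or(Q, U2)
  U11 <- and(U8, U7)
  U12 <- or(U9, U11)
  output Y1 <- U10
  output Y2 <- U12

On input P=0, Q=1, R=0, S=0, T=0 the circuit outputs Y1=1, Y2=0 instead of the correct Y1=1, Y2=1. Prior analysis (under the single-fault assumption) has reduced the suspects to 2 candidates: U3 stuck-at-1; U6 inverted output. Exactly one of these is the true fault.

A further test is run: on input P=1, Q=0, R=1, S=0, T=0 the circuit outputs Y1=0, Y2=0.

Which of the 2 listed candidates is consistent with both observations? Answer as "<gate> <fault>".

Evaluate each candidate on input P=1, Q=0, R=1, S=0, T=0:
  U3 stuck-at-1: U1=0, U2=0, U3=1 [stuck-at-1], U4=0, U5=1, U6=0, U7=0, U8=1, U9=0, U10=0, U11=0, U12=0 → Y1=0, Y2=0 — matches
  U6 inverted output: U1=0, U2=0, U3=1, U4=0, U5=1, U6=1 [inverted output], U7=1, U8=1, U9=1, U10=0, U11=1, U12=1 → Y1=0, Y2=1 — eliminated
Only U3 stuck-at-1 reproduces the observed Y1=0, Y2=0.

U3 stuck-at-1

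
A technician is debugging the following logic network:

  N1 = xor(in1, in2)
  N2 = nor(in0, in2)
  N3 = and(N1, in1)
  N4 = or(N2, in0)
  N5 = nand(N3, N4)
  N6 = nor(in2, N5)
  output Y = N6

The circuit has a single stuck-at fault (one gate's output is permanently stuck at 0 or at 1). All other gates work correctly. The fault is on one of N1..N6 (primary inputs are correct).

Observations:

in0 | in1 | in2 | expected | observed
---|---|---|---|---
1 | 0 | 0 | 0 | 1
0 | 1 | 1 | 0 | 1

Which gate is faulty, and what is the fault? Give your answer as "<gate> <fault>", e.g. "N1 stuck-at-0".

N6 stuck-at-1

Fault-free values for test 1 (in0=1, in1=0, in2=0): N1=0, N2=0, N3=0, N4=1, N5=1, N6=0, giving Y=0. Observed 1.
Test 1: faults giving observed 1 are {N3 stuck-at-1, N5 stuck-at-0, N6 stuck-at-1}.
Test 2 (in0=0, in1=1, in2=1): fault-free N1=0, N2=0, N3=0, N4=0, N5=1, N6=0 → 0; observed 1. Eliminates N3 stuck-at-1, N5 stuck-at-0.
Only N6 stuck-at-1 is consistent with every test.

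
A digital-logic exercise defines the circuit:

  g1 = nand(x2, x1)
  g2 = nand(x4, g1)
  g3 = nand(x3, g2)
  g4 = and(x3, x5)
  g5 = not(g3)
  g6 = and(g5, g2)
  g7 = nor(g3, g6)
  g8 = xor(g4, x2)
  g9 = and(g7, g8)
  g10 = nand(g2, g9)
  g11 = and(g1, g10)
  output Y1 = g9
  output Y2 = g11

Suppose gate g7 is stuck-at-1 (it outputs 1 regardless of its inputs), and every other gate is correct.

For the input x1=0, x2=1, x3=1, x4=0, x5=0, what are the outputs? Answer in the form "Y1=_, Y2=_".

Propagate with g7 forced: g1=1, g2=1, g3=0, g4=0, g5=1, g6=1, g7=1 [stuck-at-1], g8=1, g9=1, g10=0, g11=0.
So the outputs are Y1=1, Y2=0. (Without the fault they would be Y1=0, Y2=1.)

Y1=1, Y2=0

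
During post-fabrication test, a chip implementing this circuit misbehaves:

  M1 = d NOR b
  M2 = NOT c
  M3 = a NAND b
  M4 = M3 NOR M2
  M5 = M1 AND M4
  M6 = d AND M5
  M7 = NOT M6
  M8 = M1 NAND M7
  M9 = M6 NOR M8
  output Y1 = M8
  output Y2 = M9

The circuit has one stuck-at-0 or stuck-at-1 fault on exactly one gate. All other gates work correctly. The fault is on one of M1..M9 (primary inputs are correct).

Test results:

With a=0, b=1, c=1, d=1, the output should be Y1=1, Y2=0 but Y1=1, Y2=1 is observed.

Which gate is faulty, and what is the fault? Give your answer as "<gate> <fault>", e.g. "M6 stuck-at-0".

Fault-free values for test 1 (a=0, b=1, c=1, d=1): M1=0, M2=0, M3=1, M4=0, M5=0, M6=0, M7=1, M8=1, M9=0, giving Y1=1, Y2=0. Observed Y1=1, Y2=1.
Test 1: faults giving observed Y1=1, Y2=1 are {M9 stuck-at-1}.
Only M9 stuck-at-1 is consistent with every test.

M9 stuck-at-1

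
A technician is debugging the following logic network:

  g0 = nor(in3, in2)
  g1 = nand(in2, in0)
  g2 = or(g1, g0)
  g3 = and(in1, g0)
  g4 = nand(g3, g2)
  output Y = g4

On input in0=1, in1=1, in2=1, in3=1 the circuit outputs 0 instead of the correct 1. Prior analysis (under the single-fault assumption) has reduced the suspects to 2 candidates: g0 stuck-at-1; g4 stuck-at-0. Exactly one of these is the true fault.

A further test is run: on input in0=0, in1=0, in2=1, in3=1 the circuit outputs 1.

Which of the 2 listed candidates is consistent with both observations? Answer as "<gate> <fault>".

Evaluate each candidate on input in0=0, in1=0, in2=1, in3=1:
  g0 stuck-at-1: g0=1 [stuck-at-1], g1=1, g2=1, g3=0, g4=1 → 1 — matches
  g4 stuck-at-0: g0=0, g1=1, g2=1, g3=0, g4=0 [stuck-at-0] → 0 — eliminated
Only g0 stuck-at-1 reproduces the observed 1.

g0 stuck-at-1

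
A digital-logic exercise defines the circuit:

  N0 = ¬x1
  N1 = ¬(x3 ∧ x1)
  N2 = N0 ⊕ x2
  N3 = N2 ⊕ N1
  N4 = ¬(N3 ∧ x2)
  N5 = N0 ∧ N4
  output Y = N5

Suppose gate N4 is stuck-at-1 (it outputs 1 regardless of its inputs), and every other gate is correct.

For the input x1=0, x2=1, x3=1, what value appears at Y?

1

Propagate with N4 forced: N0=1, N1=1, N2=0, N3=1, N4=1 [stuck-at-1], N5=1.
So Y = 1. (Without the fault it would be 0.)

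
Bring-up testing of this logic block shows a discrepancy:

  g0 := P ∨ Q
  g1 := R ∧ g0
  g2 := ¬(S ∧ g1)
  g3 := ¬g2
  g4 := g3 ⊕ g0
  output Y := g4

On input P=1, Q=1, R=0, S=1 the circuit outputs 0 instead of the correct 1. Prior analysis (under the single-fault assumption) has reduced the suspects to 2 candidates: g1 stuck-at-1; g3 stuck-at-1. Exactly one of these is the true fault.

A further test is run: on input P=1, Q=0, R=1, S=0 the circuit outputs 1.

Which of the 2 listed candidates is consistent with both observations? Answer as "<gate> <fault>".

Evaluate each candidate on input P=1, Q=0, R=1, S=0:
  g1 stuck-at-1: g0=1, g1=1 [stuck-at-1], g2=1, g3=0, g4=1 → 1 — matches
  g3 stuck-at-1: g0=1, g1=1, g2=1, g3=1 [stuck-at-1], g4=0 → 0 — eliminated
Only g1 stuck-at-1 reproduces the observed 1.

g1 stuck-at-1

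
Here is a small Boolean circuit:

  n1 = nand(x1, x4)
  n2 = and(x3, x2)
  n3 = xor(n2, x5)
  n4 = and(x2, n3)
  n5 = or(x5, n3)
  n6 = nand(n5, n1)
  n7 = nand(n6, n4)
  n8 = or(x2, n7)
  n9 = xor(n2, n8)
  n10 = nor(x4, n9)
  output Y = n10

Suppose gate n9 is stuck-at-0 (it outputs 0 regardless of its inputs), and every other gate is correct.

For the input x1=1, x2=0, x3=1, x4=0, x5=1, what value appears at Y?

1

Propagate with n9 forced: n1=1, n2=0, n3=1, n4=0, n5=1, n6=0, n7=1, n8=1, n9=0 [stuck-at-0], n10=1.
So Y = 1. (Without the fault it would be 0.)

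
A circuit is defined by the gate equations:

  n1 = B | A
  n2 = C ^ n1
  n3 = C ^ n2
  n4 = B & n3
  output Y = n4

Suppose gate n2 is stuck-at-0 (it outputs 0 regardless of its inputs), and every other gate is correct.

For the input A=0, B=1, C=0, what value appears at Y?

0

Propagate with n2 forced: n1=1, n2=0 [stuck-at-0], n3=0, n4=0.
So Y = 0. (Without the fault it would be 1.)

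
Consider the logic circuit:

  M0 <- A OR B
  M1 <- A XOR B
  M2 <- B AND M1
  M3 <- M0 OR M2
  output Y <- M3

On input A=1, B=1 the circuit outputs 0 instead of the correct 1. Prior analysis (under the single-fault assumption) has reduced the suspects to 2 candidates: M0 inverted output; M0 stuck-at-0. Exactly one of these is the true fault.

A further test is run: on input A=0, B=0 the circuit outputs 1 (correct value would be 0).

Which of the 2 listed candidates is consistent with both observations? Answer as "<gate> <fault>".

M0 inverted output

Evaluate each candidate on input A=0, B=0:
  M0 inverted output: M0=1 [inverted output], M1=0, M2=0, M3=1 → 1 — matches
  M0 stuck-at-0: M0=0 [stuck-at-0], M1=0, M2=0, M3=0 → 0 — eliminated
Only M0 inverted output reproduces the observed 1.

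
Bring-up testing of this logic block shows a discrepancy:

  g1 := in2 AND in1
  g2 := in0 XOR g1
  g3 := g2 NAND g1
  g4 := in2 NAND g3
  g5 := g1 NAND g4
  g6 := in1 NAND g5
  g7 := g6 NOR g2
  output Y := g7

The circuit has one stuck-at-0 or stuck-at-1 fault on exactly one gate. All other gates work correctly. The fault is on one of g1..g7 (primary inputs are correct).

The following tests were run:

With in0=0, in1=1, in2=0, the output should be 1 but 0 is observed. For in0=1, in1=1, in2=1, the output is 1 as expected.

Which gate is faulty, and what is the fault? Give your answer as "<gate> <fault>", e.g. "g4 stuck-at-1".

g1 stuck-at-1

Fault-free values for test 1 (in0=0, in1=1, in2=0): g1=0, g2=0, g3=1, g4=1, g5=1, g6=0, g7=1, giving Y=1. Observed 0.
Test 1: faults giving observed 0 are {g1 stuck-at-1, g2 stuck-at-1, g5 stuck-at-0, g6 stuck-at-1, g7 stuck-at-0}.
Test 2 (in0=1, in1=1, in2=1): fault-free g1=1, g2=0, g3=1, g4=0, g5=1, g6=0, g7=1 → 1; observed 1. Eliminates g2 stuck-at-1, g5 stuck-at-0, g6 stuck-at-1, g7 stuck-at-0.
Only g1 stuck-at-1 is consistent with every test.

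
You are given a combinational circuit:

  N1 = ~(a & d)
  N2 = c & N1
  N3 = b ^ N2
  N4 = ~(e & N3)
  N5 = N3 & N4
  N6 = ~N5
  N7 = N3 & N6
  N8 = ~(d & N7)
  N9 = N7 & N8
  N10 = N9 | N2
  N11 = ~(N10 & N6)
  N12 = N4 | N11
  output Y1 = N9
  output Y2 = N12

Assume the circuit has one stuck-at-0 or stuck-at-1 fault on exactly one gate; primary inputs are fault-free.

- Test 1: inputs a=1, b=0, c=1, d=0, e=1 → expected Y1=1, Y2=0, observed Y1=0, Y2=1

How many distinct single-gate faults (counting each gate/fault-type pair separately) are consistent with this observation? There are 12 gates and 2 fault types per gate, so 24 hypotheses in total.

6

Fault-free: N1=1, N2=1, N3=1, N4=0, N5=0, N6=1, N7=1, N8=1, N9=1, N10=1, N11=0, N12=0 → Y1=1, Y2=0. Observed Y1=0, Y2=1.
  N1: stuck-at-0 ✓; others ✗
  N2: stuck-at-0 ✓; others ✗
  N3: stuck-at-0 ✓; others ✗
  N4: stuck-at-1 ✓; others ✗
  N5: stuck-at-1 ✓; others ✗
  N6: stuck-at-0 ✓; others ✗
  N7: none of the 2 fault types match ✗
  N8: none of the 2 fault types match ✗
  N9: none of the 2 fault types match ✗
  N10: none of the 2 fault types match ✗
  N11: none of the 2 fault types match ✗
  N12: none of the 2 fault types match ✗
Consistent faults: {N1 stuck-at-0, N2 stuck-at-0, N3 stuck-at-0, N4 stuck-at-1, N5 stuck-at-1, N6 stuck-at-0} — 6 in all.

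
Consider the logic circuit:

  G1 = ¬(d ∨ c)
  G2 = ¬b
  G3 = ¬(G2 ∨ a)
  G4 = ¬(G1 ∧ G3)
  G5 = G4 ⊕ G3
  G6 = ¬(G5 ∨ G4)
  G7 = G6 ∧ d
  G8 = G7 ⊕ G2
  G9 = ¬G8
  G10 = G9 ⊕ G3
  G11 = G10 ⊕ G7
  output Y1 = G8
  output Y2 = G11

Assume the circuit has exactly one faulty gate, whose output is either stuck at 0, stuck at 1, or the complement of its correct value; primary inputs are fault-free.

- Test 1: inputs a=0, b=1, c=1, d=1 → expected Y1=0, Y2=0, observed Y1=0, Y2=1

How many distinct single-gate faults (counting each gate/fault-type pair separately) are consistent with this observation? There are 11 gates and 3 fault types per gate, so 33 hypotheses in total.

Fault-free: G1=0, G2=0, G3=1, G4=1, G5=0, G6=0, G7=0, G8=0, G9=1, G10=0, G11=0 → Y1=0, Y2=0. Observed Y1=0, Y2=1.
  G1: none of the 3 fault types match ✗
  G2: none of the 3 fault types match ✗
  G3: stuck-at-0, inverted output ✓; others ✗
  G4: none of the 3 fault types match ✗
  G5: none of the 3 fault types match ✗
  G6: none of the 3 fault types match ✗
  G7: none of the 3 fault types match ✗
  G8: none of the 3 fault types match ✗
  G9: stuck-at-0, inverted output ✓; others ✗
  G10: stuck-at-1, inverted output ✓; others ✗
  G11: stuck-at-1, inverted output ✓; others ✗
Consistent faults: {G3 stuck-at-0, G3 inverted output, G9 stuck-at-0, G9 inverted output, G10 stuck-at-1, G10 inverted output, G11 stuck-at-1, G11 inverted output} — 8 in all.

8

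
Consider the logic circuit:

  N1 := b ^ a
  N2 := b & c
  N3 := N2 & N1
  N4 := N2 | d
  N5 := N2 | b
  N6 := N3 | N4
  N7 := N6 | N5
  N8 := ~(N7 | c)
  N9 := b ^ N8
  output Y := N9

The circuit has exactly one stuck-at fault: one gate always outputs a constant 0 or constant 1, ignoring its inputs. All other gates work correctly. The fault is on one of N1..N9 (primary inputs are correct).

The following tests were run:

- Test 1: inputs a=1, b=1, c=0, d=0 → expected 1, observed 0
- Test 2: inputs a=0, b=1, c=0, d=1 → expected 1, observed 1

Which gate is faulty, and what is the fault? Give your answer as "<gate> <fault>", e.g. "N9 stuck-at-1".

Fault-free values for test 1 (a=1, b=1, c=0, d=0): N1=0, N2=0, N3=0, N4=0, N5=1, N6=0, N7=1, N8=0, N9=1, giving Y=1. Observed 0.
Test 1: faults giving observed 0 are {N5 stuck-at-0, N7 stuck-at-0, N8 stuck-at-1, N9 stuck-at-0}.
Test 2 (a=0, b=1, c=0, d=1): fault-free N1=1, N2=0, N3=0, N4=1, N5=1, N6=1, N7=1, N8=0, N9=1 → 1; observed 1. Eliminates N7 stuck-at-0, N8 stuck-at-1, N9 stuck-at-0.
Only N5 stuck-at-0 is consistent with every test.

N5 stuck-at-0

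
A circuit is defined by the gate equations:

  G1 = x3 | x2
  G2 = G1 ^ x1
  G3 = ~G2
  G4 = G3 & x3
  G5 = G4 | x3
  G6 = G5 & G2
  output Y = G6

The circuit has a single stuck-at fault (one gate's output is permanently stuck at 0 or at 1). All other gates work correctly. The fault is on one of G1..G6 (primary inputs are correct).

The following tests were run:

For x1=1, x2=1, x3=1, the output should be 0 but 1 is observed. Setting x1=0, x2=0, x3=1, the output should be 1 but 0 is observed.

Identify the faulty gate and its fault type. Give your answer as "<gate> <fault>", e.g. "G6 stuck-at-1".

G1 stuck-at-0

Fault-free values for test 1 (x1=1, x2=1, x3=1): G1=1, G2=0, G3=1, G4=1, G5=1, G6=0, giving Y=0. Observed 1.
Test 1: faults giving observed 1 are {G1 stuck-at-0, G2 stuck-at-1, G6 stuck-at-1}.
Test 2 (x1=0, x2=0, x3=1): fault-free G1=1, G2=1, G3=0, G4=0, G5=1, G6=1 → 1; observed 0. Eliminates G2 stuck-at-1, G6 stuck-at-1.
Only G1 stuck-at-0 is consistent with every test.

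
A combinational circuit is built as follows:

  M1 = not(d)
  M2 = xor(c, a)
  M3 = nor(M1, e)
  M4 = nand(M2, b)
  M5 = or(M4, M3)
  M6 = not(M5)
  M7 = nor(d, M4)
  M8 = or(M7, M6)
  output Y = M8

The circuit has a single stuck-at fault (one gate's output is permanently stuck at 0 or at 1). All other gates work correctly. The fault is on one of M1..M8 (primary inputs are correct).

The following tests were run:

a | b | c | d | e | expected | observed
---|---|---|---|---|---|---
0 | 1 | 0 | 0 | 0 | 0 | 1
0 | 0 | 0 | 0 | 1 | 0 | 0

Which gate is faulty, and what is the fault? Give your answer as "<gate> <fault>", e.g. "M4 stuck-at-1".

Fault-free values for test 1 (a=0, b=1, c=0, d=0, e=0): M1=1, M2=0, M3=0, M4=1, M5=1, M6=0, M7=0, M8=0, giving Y=0. Observed 1.
Test 1: faults giving observed 1 are {M2 stuck-at-1, M4 stuck-at-0, M5 stuck-at-0, M6 stuck-at-1, M7 stuck-at-1, M8 stuck-at-1}.
Test 2 (a=0, b=0, c=0, d=0, e=1): fault-free M1=1, M2=0, M3=0, M4=1, M5=1, M6=0, M7=0, M8=0 → 0; observed 0. Eliminates M4 stuck-at-0, M5 stuck-at-0, M6 stuck-at-1, M7 stuck-at-1, M8 stuck-at-1.
Only M2 stuck-at-1 is consistent with every test.

M2 stuck-at-1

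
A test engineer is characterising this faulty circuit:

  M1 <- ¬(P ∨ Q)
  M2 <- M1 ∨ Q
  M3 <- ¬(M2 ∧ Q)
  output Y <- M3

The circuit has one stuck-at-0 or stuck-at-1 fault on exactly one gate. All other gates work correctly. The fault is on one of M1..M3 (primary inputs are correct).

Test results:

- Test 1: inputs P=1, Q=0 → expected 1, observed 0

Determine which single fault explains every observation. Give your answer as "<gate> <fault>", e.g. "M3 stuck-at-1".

Fault-free values for test 1 (P=1, Q=0): M1=0, M2=0, M3=1, giving Y=1. Observed 0.
Test 1: faults giving observed 0 are {M3 stuck-at-0}.
Only M3 stuck-at-0 is consistent with every test.

M3 stuck-at-0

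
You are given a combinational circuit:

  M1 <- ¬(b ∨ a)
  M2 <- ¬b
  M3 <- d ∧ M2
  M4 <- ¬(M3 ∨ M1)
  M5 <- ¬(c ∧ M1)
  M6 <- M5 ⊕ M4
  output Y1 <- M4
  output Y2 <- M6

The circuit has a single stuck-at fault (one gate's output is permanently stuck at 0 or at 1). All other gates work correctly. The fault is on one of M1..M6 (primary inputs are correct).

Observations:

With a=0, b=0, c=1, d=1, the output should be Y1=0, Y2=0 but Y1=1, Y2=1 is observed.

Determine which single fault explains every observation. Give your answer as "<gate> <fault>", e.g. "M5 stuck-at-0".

M4 stuck-at-1

Fault-free values for test 1 (a=0, b=0, c=1, d=1): M1=1, M2=1, M3=1, M4=0, M5=0, M6=0, giving Y1=0, Y2=0. Observed Y1=1, Y2=1.
Test 1: faults giving observed Y1=1, Y2=1 are {M4 stuck-at-1}.
Only M4 stuck-at-1 is consistent with every test.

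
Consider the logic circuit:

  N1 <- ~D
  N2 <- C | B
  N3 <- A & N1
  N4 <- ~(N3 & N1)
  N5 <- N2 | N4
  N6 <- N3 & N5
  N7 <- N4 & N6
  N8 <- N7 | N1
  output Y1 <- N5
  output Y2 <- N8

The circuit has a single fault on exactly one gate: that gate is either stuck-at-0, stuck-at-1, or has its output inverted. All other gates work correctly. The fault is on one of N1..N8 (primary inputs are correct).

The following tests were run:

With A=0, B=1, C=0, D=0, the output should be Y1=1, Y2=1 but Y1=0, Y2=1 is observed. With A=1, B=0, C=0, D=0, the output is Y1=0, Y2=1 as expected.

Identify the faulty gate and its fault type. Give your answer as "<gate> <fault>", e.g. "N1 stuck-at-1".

N5 stuck-at-0

Fault-free values for test 1 (A=0, B=1, C=0, D=0): N1=1, N2=1, N3=0, N4=1, N5=1, N6=0, N7=0, N8=1, giving Y1=1, Y2=1. Observed Y1=0, Y2=1.
Test 1: faults giving observed Y1=0, Y2=1 are {N5 stuck-at-0, N5 inverted output}.
Test 2 (A=1, B=0, C=0, D=0): fault-free N1=1, N2=0, N3=1, N4=0, N5=0, N6=0, N7=0, N8=1 → Y1=0, Y2=1; observed Y1=0, Y2=1. Eliminates N5 inverted output.
Only N5 stuck-at-0 is consistent with every test.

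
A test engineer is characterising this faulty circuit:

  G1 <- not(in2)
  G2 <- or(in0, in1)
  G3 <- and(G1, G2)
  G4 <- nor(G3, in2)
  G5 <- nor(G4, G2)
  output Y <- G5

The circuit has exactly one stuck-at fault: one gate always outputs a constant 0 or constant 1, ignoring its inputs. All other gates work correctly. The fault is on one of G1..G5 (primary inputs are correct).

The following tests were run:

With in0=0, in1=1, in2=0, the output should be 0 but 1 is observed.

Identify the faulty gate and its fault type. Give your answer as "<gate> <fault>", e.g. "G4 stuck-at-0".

G5 stuck-at-1

Fault-free values for test 1 (in0=0, in1=1, in2=0): G1=1, G2=1, G3=1, G4=0, G5=0, giving Y=0. Observed 1.
Test 1: faults giving observed 1 are {G5 stuck-at-1}.
Only G5 stuck-at-1 is consistent with every test.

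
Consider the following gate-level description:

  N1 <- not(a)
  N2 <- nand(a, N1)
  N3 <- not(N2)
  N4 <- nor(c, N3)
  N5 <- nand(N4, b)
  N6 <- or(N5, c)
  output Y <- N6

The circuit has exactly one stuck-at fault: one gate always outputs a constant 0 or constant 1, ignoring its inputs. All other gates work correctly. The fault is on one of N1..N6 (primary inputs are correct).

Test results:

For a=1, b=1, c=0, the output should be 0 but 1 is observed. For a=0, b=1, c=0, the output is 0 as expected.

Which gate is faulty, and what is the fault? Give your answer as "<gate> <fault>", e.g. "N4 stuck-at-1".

Fault-free values for test 1 (a=1, b=1, c=0): N1=0, N2=1, N3=0, N4=1, N5=0, N6=0, giving Y=0. Observed 1.
Test 1: faults giving observed 1 are {N1 stuck-at-1, N2 stuck-at-0, N3 stuck-at-1, N4 stuck-at-0, N5 stuck-at-1, N6 stuck-at-1}.
Test 2 (a=0, b=1, c=0): fault-free N1=1, N2=1, N3=0, N4=1, N5=0, N6=0 → 0; observed 0. Eliminates N2 stuck-at-0, N3 stuck-at-1, N4 stuck-at-0, N5 stuck-at-1, N6 stuck-at-1.
Only N1 stuck-at-1 is consistent with every test.

N1 stuck-at-1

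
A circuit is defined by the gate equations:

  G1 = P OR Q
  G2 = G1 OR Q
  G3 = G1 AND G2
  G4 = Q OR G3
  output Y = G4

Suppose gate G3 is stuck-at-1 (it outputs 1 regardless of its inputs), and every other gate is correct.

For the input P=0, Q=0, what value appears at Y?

Propagate with G3 forced: G1=0, G2=0, G3=1 [stuck-at-1], G4=1.
So Y = 1. (Without the fault it would be 0.)

1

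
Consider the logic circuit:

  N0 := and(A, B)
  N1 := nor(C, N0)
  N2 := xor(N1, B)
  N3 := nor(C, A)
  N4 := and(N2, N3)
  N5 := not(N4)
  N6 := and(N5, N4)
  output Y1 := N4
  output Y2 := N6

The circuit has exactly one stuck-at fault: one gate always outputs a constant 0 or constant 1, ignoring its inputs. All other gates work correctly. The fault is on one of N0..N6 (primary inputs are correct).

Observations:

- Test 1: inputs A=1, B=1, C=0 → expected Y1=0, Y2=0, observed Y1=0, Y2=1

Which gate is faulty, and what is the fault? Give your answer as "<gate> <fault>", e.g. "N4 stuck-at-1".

N6 stuck-at-1

Fault-free values for test 1 (A=1, B=1, C=0): N0=1, N1=0, N2=1, N3=0, N4=0, N5=1, N6=0, giving Y1=0, Y2=0. Observed Y1=0, Y2=1.
Test 1: faults giving observed Y1=0, Y2=1 are {N6 stuck-at-1}.
Only N6 stuck-at-1 is consistent with every test.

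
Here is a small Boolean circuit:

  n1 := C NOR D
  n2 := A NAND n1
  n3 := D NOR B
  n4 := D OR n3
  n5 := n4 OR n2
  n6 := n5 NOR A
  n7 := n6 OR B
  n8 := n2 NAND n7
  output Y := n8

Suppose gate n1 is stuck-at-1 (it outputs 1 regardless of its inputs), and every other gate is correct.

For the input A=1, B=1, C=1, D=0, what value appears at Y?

1

Propagate with n1 forced: n1=1 [stuck-at-1], n2=0, n3=0, n4=0, n5=0, n6=0, n7=1, n8=1.
So Y = 1. (Without the fault it would be 0.)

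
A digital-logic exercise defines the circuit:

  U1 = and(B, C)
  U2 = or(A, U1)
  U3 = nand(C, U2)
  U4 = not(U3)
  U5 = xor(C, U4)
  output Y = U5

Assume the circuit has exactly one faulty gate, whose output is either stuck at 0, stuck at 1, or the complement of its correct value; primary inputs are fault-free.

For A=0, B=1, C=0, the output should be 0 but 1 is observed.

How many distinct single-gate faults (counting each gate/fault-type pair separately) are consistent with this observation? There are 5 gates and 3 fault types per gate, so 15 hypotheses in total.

Fault-free: U1=0, U2=0, U3=1, U4=0, U5=0 → 0. Observed 1.
  U1: none of the 3 fault types match ✗
  U2: none of the 3 fault types match ✗
  U3: stuck-at-0, inverted output ✓; others ✗
  U4: stuck-at-1, inverted output ✓; others ✗
  U5: stuck-at-1, inverted output ✓; others ✗
Consistent faults: {U3 stuck-at-0, U3 inverted output, U4 stuck-at-1, U4 inverted output, U5 stuck-at-1, U5 inverted output} — 6 in all.

6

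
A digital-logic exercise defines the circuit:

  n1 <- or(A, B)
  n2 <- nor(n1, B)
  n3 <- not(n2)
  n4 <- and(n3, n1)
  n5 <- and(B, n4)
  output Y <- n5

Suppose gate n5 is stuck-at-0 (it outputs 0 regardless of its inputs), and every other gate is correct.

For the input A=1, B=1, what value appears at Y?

0

Propagate with n5 forced: n1=1, n2=0, n3=1, n4=1, n5=0 [stuck-at-0].
So Y = 0. (Without the fault it would be 1.)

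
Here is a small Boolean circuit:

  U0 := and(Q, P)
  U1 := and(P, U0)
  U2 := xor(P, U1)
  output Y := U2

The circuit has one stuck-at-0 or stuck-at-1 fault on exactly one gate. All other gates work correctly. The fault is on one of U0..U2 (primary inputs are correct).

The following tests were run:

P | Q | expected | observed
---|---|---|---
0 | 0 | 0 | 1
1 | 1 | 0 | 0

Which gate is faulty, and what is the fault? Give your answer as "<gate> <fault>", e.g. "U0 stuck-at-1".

Fault-free values for test 1 (P=0, Q=0): U0=0, U1=0, U2=0, giving Y=0. Observed 1.
Test 1: faults giving observed 1 are {U1 stuck-at-1, U2 stuck-at-1}.
Test 2 (P=1, Q=1): fault-free U0=1, U1=1, U2=0 → 0; observed 0. Eliminates U2 stuck-at-1.
Only U1 stuck-at-1 is consistent with every test.

U1 stuck-at-1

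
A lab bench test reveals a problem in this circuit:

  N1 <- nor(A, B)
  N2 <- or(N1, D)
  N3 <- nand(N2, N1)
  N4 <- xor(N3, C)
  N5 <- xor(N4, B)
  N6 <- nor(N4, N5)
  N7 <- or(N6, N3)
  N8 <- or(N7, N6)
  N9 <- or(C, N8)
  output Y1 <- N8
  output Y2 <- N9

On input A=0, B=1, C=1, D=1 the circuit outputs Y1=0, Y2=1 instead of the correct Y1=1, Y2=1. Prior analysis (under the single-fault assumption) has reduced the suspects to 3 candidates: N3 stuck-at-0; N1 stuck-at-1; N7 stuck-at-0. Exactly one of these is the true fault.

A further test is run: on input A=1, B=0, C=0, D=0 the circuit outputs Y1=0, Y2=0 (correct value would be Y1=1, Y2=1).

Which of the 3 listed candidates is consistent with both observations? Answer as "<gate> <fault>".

Evaluate each candidate on input A=1, B=0, C=0, D=0:
  N3 stuck-at-0: N1=0, N2=0, N3=0 [stuck-at-0], N4=0, N5=0, N6=1, N7=1, N8=1, N9=1 → Y1=1, Y2=1 — eliminated
  N1 stuck-at-1: N1=1 [stuck-at-1], N2=1, N3=0, N4=0, N5=0, N6=1, N7=1, N8=1, N9=1 → Y1=1, Y2=1 — eliminated
  N7 stuck-at-0: N1=0, N2=0, N3=1, N4=1, N5=1, N6=0, N7=0 [stuck-at-0], N8=0, N9=0 → Y1=0, Y2=0 — matches
Only N7 stuck-at-0 reproduces the observed Y1=0, Y2=0.

N7 stuck-at-0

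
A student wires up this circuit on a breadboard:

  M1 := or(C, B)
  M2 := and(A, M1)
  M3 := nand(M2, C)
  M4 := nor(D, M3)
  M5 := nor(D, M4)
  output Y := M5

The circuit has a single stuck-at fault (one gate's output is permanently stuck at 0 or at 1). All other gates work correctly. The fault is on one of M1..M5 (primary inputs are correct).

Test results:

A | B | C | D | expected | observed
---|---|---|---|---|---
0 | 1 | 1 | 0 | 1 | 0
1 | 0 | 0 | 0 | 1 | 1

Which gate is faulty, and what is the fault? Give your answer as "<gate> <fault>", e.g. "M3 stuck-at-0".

Fault-free values for test 1 (A=0, B=1, C=1, D=0): M1=1, M2=0, M3=1, M4=0, M5=1, giving Y=1. Observed 0.
Test 1: faults giving observed 0 are {M2 stuck-at-1, M3 stuck-at-0, M4 stuck-at-1, M5 stuck-at-0}.
Test 2 (A=1, B=0, C=0, D=0): fault-free M1=0, M2=0, M3=1, M4=0, M5=1 → 1; observed 1. Eliminates M3 stuck-at-0, M4 stuck-at-1, M5 stuck-at-0.
Only M2 stuck-at-1 is consistent with every test.

M2 stuck-at-1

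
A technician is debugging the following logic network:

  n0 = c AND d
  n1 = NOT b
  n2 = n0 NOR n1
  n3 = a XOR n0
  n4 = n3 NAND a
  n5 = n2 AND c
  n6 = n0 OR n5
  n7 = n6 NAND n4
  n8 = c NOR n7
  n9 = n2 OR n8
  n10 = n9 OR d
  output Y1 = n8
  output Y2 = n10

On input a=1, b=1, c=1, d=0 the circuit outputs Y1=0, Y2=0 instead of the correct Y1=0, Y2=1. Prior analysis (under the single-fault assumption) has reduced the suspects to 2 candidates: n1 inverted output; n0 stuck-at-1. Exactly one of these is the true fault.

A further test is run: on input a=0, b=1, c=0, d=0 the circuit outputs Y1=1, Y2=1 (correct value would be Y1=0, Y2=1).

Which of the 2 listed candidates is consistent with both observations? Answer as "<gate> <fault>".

Evaluate each candidate on input a=0, b=1, c=0, d=0:
  n1 inverted output: n0=0, n1=1 [inverted output], n2=0, n3=0, n4=1, n5=0, n6=0, n7=1, n8=0, n9=0, n10=0 → Y1=0, Y2=0 — eliminated
  n0 stuck-at-1: n0=1 [stuck-at-1], n1=0, n2=0, n3=1, n4=1, n5=0, n6=1, n7=0, n8=1, n9=1, n10=1 → Y1=1, Y2=1 — matches
Only n0 stuck-at-1 reproduces the observed Y1=1, Y2=1.

n0 stuck-at-1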